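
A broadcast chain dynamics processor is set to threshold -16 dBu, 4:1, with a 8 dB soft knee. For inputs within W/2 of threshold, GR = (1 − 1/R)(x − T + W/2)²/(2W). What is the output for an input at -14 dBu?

x − T + W/2 = -14 − (-16) + 4 = 6.
GR = (1 − 1/4) × 6² / 16 = 0.75 × 36 / 16 = 1.6875 dB.
Output = -14 − 1.6875 = -15.6875 dBu.

-15.6875 dBu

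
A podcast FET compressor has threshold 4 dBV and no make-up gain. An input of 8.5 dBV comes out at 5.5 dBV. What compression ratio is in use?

3:1

Input overshoot = 8.5 − 4 = 4.5 dB; output overshoot = 5.5 − 4 = 1.5 dB.
Ratio = 4.5 / 1.5 = 3.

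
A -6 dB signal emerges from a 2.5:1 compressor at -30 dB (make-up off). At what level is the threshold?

-46 dB

Gain reduction = -6 − (-30) = 24 dB; output overshoot = GR / (R − 1) = 24 / 1.5 = 16 dB.
Threshold = output − output overshoot = -30 − 16 = -46 dB.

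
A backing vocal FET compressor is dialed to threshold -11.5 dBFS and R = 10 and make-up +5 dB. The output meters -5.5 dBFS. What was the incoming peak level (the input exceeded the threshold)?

Stripping the +5 dB make-up gives -10.5 dBFS at the gain stage.
The compressed level sits -10.5 − (-11.5) = 1 dB over threshold.
Undo the ratio: input overshoot = 1 × 10 = 10 dB, giving input = -1.5 dBFS.

-1.5 dBFS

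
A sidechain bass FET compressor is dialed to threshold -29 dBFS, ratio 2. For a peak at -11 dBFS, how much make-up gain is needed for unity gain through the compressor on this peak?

Without make-up, output = threshold + overshoot/2 = -29 + 9 = -20 dBFS.
Gap to target: 9 dB.

9 dB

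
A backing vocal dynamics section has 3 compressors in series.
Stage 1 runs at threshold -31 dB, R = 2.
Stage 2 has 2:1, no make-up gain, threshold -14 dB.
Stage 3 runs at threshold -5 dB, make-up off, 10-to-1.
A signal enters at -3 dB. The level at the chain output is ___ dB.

-17 dB

Stage 1: -3 dB is 28 dB over -31 dB; at 2:1 that becomes 14 dB over, giving -17 dB.
Stage 2: -17 dB is at or below the -14 dB threshold — no compression; output -17 dB.
Stage 3: -17 dB ≤ -5 dB, so stage 3 doesn't engage; output -17 dB.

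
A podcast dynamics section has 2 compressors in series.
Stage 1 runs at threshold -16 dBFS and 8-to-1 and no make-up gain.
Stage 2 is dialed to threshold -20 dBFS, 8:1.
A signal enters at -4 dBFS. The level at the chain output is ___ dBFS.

-19.3125 dBFS

Stage 1: -4 dBFS is 12 dB over -16 dBFS; at 8:1 that becomes 1.5 dB over, giving -14.5 dBFS.
Stage 2: -14.5 dBFS is 5.5 dB over -20 dBFS; at 8:1 that becomes 0.6875 dB over, giving -19.3125 dBFS.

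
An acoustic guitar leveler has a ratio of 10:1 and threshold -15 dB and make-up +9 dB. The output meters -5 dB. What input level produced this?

Stripping the +9 dB make-up gives -14 dB at the gain stage.
That's 1 dB above the -15 dB threshold.
Input overshoot = R × output overshoot = 10 dB → input = -15 + 10 = -5 dB.

-5 dB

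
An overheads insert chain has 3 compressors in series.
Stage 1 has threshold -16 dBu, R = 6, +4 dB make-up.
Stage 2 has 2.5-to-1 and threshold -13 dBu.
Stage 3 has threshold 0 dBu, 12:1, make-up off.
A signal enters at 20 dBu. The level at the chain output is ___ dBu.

Stage 1: 20 dBu is 36 dB over -16 dBu; at 6:1 that becomes 6 dB over, giving -10 dBu; +4 dB make-up → -6 dBu.
Stage 2: overshoot 7 dB → 7/2.5 = 2.8 dB → -10.2 dBu.
Stage 3: below threshold (-10.2 ≤ 0); passes unchanged; output -10.2 dBu.

-10.2 dBu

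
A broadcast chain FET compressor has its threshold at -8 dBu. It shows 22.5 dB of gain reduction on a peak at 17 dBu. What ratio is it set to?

Input overshoot = 17 − (-8) = 25 dB.
Output overshoot = 25 − 22.5 = 2.5 dB.
Ratio = input overshoot / output overshoot = 25 / 2.5 = 10.

10:1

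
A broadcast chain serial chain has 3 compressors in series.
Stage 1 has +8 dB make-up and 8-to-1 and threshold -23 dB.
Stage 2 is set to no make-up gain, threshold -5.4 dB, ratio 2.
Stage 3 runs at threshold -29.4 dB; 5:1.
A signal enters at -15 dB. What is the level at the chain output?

Stage 1: 8 dB above -23 dB, reduced 8:1 to 1 dB above → -22 dB; +8 dB make-up → -14 dB.
Stage 2: below threshold (-14 ≤ -5.4); passes unchanged; output -14 dB.
Stage 3: 15.4 dB above -29.4 dB, reduced 5:1 to 3.08 dB above → -26.32 dB.

-26.32 dB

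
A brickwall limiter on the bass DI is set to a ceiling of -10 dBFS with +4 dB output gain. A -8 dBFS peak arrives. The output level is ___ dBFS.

-6 dBFS

A brickwall limiter is an ∞:1 compressor: any input above the ceiling is clamped to -10 dBFS.
Output gain then adds 4 dB: -10 + 4 = -6 dBFS.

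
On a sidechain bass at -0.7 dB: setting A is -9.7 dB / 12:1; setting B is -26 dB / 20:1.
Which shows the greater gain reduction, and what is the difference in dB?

A: GR = 9 − 9/12 = 8.25 dB.
B: GR = 25.3 − 25.3/20 = 24.035 dB.
Difference: 15.785 dB in favour of B.

B, by 15.785 dB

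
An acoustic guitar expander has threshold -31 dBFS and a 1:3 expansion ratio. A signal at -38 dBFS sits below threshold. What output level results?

Below threshold, a 1:3 expander applies gain = (3−1)×(T − x) of attenuation.
(3−1) × 7 = 14 dB, so output = -38 − 14 = -52 dBFS.

-52 dBFS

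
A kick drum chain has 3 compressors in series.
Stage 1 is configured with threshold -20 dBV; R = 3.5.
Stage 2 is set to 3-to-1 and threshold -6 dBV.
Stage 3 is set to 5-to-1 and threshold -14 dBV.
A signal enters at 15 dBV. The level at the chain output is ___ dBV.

Stage 1: overshoot 35 dB → 35/3.5 = 10 dB → -10 dBV.
Stage 2: -10 dBV is at or below the -6 dBV threshold — no compression; output -10 dBV.
Stage 3: 4 dB above -14 dBV, reduced 5:1 to 0.8 dB above → -13.2 dBV.

-13.2 dBV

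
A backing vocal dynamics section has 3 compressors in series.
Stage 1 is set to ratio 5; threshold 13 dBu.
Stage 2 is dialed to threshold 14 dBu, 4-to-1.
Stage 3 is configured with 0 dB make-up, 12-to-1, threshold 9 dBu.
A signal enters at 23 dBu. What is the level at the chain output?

9.4375 dBu

Stage 1: overshoot 10 dB → 10/5 = 2 dB → 15 dBu.
Stage 2: overshoot 1 dB → 1/4 = 0.25 dB → 14.25 dBu.
Stage 3: 14.25 dBu is 5.25 dB over 9 dBu; at 12:1 that becomes 0.4375 dB over, giving 9.4375 dBu.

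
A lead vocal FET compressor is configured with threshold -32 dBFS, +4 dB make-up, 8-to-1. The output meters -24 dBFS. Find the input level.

0 dBFS

Before make-up, the level was -24 − 4 = -28 dBFS.
Post-compression overshoot = -28 − (-32) = 4 dB.
Input overshoot = R × output overshoot = 32 dB → input = -32 + 32 = 0 dBFS.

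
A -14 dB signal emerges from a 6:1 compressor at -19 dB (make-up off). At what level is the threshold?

Gain reduction = -14 − (-19) = 5 dB; output overshoot = GR / (R − 1) = 5 / 5 = 1 dB.
Threshold = output − output overshoot = -19 − 1 = -20 dB.

-20 dB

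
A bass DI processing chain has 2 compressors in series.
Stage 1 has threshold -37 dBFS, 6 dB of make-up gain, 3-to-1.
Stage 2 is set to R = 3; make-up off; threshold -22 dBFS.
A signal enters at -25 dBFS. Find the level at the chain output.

-27 dBFS

Stage 1: overshoot 12 dB → 12/3 = 4 dB → -33 dBFS; +6 dB make-up → -27 dBFS.
Stage 2: -27 dBFS is at or below the -22 dBFS threshold — no compression; output -27 dBFS.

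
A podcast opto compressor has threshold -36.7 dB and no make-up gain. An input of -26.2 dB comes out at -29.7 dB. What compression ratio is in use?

1.5:1

Input overshoot = -26.2 − (-36.7) = 10.5 dB; output overshoot = -29.7 − (-36.7) = 7 dB.
Ratio = 10.5 / 7 = 1.5.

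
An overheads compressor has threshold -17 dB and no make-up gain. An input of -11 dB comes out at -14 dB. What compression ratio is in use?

Input overshoot = -11 − (-17) = 6 dB; output overshoot = -14 − (-17) = 3 dB.
Ratio = 6 / 3 = 2.

2:1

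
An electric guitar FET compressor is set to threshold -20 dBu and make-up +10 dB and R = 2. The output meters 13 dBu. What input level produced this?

Stripping the +10 dB make-up gives 3 dBu at the gain stage.
Post-compression overshoot = 3 − (-20) = 23 dB.
Input overshoot = R × output overshoot = 46 dB → input = -20 + 46 = 26 dBu.

26 dBu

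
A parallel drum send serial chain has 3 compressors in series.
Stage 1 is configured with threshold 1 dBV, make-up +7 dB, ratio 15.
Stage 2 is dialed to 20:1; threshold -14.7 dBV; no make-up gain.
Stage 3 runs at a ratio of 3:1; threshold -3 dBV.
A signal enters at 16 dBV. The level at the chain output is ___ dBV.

-13.515 dBV

Stage 1: overshoot 15 dB → 15/15 = 1 dB → 2 dBV; +7 dB make-up → 9 dBV.
Stage 2: 23.7 dB above -14.7 dBV, reduced 20:1 to 1.185 dB above → -13.515 dBV.
Stage 3: -13.515 dBV is at or below the -3 dBV threshold — no compression; output -13.515 dBV.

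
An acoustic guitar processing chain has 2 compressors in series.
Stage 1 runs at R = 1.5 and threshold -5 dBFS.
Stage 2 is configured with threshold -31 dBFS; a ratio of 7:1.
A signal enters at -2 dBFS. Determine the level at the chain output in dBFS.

-27 dBFS

Stage 1: overshoot 3 dB → 3/1.5 = 2 dB → -3 dBFS.
Stage 2: overshoot 28 dB → 28/7 = 4 dB → -27 dBFS.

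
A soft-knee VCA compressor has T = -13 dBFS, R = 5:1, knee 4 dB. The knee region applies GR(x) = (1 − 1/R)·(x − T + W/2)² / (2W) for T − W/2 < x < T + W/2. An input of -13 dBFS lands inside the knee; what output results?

x − T + W/2 = -13 − (-13) + 2 = 2.
GR = (1 − 1/5) × 2² / 8 = 0.8 × 4 / 8 = 0.4 dB.
Output = -13 − 0.4 = -13.4 dBFS.

-13.4 dBFS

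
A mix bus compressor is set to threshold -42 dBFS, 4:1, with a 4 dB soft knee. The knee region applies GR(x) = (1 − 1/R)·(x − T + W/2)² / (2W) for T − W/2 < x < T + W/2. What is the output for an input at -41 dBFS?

-41.84375 dBFS

x − T + W/2 = -41 − (-42) + 2 = 3.
GR = (1 − 1/4) × 3² / 8 = 0.75 × 9 / 8 = 0.84375 dB.
Output = -41 − 0.84375 = -41.84375 dBFS.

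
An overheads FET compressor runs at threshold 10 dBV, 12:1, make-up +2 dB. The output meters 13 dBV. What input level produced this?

22 dBV

Before make-up, the level was 13 − 2 = 11 dBV.
That's 1 dB above the 10 dBV threshold.
Input overshoot = R × output overshoot = 12 dB → input = 10 + 12 = 22 dBV.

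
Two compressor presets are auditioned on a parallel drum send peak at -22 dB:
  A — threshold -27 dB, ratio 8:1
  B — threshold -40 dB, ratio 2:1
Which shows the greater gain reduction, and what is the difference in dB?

A: overshoot 5 dB → output overshoot 0.625 dB → GR 4.375 dB.
B: overshoot 18 dB → output overshoot 9 dB → GR 9 dB.
B reduces 4.625 dB more.

B, by 4.625 dB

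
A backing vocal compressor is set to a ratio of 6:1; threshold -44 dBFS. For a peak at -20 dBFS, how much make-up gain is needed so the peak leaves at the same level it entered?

20 dB

The peak compresses to -44 + 24/6 = -40 dBFS.
To reach -20 dBFS requires -20 − (-40) = 20 dB of make-up.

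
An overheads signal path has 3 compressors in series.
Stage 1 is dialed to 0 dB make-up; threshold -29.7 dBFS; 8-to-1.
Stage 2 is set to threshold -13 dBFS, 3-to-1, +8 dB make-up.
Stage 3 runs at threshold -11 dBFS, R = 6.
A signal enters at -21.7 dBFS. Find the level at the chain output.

-20.7 dBFS

Stage 1: overshoot 8 dB → 8/8 = 1 dB → -28.7 dBFS.
Stage 2: -28.7 dBFS is at or below the -13 dBFS threshold — no compression; make-up brings it to -20.7 dBFS.
Stage 3: -20.7 dBFS is at or below the -11 dBFS threshold — no compression; output -20.7 dBFS.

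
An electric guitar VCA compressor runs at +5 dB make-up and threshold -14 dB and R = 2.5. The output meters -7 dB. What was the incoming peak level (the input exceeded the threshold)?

-9 dB

Remove make-up: -7 − 5 = -12 dB.
That's 2 dB above the -14 dB threshold.
Undo the ratio: input overshoot = 2 × 2.5 = 5 dB, giving input = -9 dB.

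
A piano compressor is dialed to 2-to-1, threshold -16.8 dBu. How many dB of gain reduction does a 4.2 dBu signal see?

10.5 dB

The signal is 21 dB above threshold.
A 2:1 ratio leaves 10.5 dB of that excess.
Gain reduction = 21 − 10.5 = 10.5 dB.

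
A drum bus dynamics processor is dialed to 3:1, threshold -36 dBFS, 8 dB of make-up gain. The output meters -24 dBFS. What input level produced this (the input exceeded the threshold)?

-24 dBFS

Before make-up, the level was -24 − 8 = -32 dBFS.
That's 4 dB above the -36 dBFS threshold.
Before 3:1 compression the overshoot was 4 × 3 = 12 dB, so input = -36 + 12 = -24 dBFS.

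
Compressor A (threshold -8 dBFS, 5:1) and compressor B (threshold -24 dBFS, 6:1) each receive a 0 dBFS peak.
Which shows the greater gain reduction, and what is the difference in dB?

A: 8 dB over, compressed to 1.6 dB over, so 6.4 dB of GR.
B: 24 dB over, compressed to 4 dB over, so 20 dB of GR.
B applies 13.6 dB more gain reduction.

B, by 13.6 dB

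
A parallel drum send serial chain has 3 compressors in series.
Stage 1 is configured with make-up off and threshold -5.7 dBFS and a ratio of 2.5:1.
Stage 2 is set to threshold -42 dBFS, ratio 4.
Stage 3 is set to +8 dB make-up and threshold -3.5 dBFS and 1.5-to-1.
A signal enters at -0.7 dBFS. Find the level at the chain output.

Stage 1: -0.7 dBFS is 5 dB over -5.7 dBFS; at 2.5:1 that becomes 2 dB over, giving -3.7 dBFS.
Stage 2: overshoot 38.3 dB → 38.3/4 = 9.575 dB → -32.425 dBFS.
Stage 3: below threshold (-32.425 ≤ -3.5); passes unchanged; make-up brings it to -24.425 dBFS.

-24.425 dBFS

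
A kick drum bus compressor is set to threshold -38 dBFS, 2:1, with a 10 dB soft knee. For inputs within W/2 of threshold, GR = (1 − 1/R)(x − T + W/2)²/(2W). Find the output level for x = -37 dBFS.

x − T + W/2 = -37 − (-38) + 5 = 6.
GR = (1 − 1/2) × 6² / 20 = 0.5 × 36 / 20 = 0.9 dB.
Output = -37 − 0.9 = -37.9 dBFS.

-37.9 dBFS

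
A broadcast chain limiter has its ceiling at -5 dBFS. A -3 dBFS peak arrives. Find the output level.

A brickwall limiter is an ∞:1 compressor: any input above the ceiling is clamped to -5 dBFS.

-5 dBFS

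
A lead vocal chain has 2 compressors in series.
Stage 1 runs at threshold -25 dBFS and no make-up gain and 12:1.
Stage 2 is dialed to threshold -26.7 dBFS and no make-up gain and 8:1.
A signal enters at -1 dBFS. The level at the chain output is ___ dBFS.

-26.2375 dBFS

Stage 1: overshoot 24 dB → 24/12 = 2 dB → -23 dBFS.
Stage 2: -23 dBFS is 3.7 dB over -26.7 dBFS; at 8:1 that becomes 0.4625 dB over, giving -26.2375 dBFS.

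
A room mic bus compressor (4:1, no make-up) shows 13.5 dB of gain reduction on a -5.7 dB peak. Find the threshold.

Input is 18 dB above T (since output overshoot × R = input overshoot: (-19.2 − T)·4 = -5.7 − T gives T = -23.7 dB).
Check: -23.7 + (-5.7 − (-23.7))/4 = -23.7 + 4.5 = -19.2 dB. ✓

-23.7 dB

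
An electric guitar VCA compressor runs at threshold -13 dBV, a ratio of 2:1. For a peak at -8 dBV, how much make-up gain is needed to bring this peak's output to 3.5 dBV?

14 dB

Overshoot 5 dB → 5/2 = 2.5 dB after compression, so the compressed level is -13 + 2.5 = -10.5 dBV.
Make-up = target − compressed = 3.5 − (-10.5) = 14 dB.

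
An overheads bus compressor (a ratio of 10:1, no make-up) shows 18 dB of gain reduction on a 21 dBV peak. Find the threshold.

Input is 20 dB above T (since output overshoot × R = input overshoot: (3 − T)·10 = 21 − T gives T = 1 dBV).
Check: 1 + (21 − 1)/10 = 1 + 2 = 3 dBV. ✓

1 dBV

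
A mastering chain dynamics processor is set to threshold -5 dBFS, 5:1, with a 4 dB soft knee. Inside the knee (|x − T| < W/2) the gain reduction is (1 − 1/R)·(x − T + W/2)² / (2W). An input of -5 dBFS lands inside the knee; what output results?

x − T + W/2 = -5 − (-5) + 2 = 2.
GR = (1 − 1/5) × 2² / 8 = 0.8 × 4 / 8 = 0.4 dB.
Output = -5 − 0.4 = -5.4 dBFS.

-5.4 dBFS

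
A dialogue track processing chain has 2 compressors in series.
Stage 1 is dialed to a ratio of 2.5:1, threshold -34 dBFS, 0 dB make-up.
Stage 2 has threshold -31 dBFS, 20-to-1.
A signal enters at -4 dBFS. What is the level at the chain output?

-30.55 dBFS

Stage 1: overshoot 30 dB → 30/2.5 = 12 dB → -22 dBFS.
Stage 2: overshoot 9 dB → 9/20 = 0.45 dB → -30.55 dBFS.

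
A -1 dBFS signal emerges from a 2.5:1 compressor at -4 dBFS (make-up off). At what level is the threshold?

-6 dBFS

Input is 5 dB above T (since output overshoot × R = input overshoot: (-4 − T)·2.5 = -1 − T gives T = -6 dBFS).
Check: -6 + (-1 − (-6))/2.5 = -6 + 2 = -4 dBFS. ✓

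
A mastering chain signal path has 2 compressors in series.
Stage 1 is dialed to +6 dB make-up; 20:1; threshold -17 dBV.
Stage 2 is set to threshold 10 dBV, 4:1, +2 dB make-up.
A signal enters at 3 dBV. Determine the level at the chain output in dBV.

Stage 1: 3 dBV is 20 dB over -17 dBV; at 20:1 that becomes 1 dB over, giving -16 dBV; +6 dB make-up → -10 dBV.
Stage 2: below threshold (-10 ≤ 10); passes unchanged; make-up brings it to -8 dBV.

-8 dBV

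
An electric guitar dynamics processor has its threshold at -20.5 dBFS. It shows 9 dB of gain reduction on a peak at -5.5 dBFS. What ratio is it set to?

2.5:1

Input overshoot = -5.5 − (-20.5) = 15 dB.
Output overshoot = 15 − 9 = 6 dB.
Ratio = input overshoot / output overshoot = 15 / 6 = 2.5.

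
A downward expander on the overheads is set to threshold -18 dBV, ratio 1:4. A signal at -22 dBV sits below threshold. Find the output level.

Undershoot = (-18) − (-22) = 4 dB.
At 1:4, that expands to 16 dB under threshold.
Output = -18 − 16 = -34 dBV.

-34 dBV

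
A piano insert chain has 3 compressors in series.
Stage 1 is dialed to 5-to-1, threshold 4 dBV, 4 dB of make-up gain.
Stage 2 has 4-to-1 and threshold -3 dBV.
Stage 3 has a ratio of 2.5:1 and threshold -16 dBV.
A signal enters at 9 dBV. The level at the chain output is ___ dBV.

Stage 1: 9 dBV is 5 dB over 4 dBV; at 5:1 that becomes 1 dB over, giving 5 dBV; +4 dB make-up → 9 dBV.
Stage 2: 9 dBV is 12 dB over -3 dBV; at 4:1 that becomes 3 dB over, giving 0 dBV.
Stage 3: 0 dBV is 16 dB over -16 dBV; at 2.5:1 that becomes 6.4 dB over, giving -9.6 dBV.

-9.6 dBV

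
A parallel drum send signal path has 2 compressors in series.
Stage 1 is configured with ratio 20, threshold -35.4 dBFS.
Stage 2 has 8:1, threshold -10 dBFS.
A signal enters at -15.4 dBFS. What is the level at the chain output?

-34.4 dBFS

Stage 1: overshoot 20 dB → 20/20 = 1 dB → -34.4 dBFS.
Stage 2: -34.4 dBFS is at or below the -10 dBFS threshold — no compression; output -34.4 dBFS.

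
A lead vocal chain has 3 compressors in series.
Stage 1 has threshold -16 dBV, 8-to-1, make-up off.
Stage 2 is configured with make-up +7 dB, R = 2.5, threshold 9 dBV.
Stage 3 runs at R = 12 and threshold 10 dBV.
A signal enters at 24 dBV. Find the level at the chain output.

Stage 1: overshoot 40 dB → 40/8 = 5 dB → -11 dBV.
Stage 2: -11 dBV is at or below the 9 dBV threshold — no compression; make-up brings it to -4 dBV.
Stage 3: -4 dBV is at or below the 10 dBV threshold — no compression; output -4 dBV.

-4 dBV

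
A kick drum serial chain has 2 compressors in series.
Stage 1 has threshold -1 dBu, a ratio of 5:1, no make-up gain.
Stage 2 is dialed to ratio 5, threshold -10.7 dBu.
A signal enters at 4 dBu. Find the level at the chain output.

Stage 1: overshoot 5 dB → 5/5 = 1 dB → 0 dBu.
Stage 2: overshoot 10.7 dB → 10.7/5 = 2.14 dB → -8.56 dBu.

-8.56 dBu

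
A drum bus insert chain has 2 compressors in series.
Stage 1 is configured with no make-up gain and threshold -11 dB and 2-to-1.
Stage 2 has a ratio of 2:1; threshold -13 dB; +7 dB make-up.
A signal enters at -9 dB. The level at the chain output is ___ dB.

-4.5 dB

Stage 1: -9 dB is 2 dB over -11 dB; at 2:1 that becomes 1 dB over, giving -10 dB.
Stage 2: overshoot 3 dB → 3/2 = 1.5 dB → -11.5 dB; +7 dB make-up → -4.5 dB.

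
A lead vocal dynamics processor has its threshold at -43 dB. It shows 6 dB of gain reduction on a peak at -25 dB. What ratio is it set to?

Input overshoot = -25 − (-43) = 18 dB.
Output overshoot = 18 − 6 = 12 dB.
Ratio = input overshoot / output overshoot = 18 / 12 = 1.5.

1.5:1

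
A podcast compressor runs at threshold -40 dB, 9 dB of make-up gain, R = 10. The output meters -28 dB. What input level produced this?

Before make-up, the level was -28 − 9 = -37 dB.
The compressed level sits -37 − (-40) = 3 dB over threshold.
Before 10:1 compression the overshoot was 3 × 10 = 30 dB, so input = -40 + 30 = -10 dB.

-10 dB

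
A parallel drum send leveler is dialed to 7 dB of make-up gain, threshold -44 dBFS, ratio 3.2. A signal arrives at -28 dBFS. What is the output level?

-32 dBFS

The input is 16 dB above the -44 dBFS threshold.
At 3.2:1 the overshoot is divided by 3.2, leaving 5 dB above threshold.
So the level is -44 + 5 = -39 dBFS; make-up adds 7 dB, giving -32 dBFS.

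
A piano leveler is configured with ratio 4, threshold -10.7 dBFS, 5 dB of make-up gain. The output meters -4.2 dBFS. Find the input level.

Before make-up, the level was -4.2 − 5 = -9.2 dBFS.
The compressed level sits -9.2 − (-10.7) = 1.5 dB over threshold.
Undo the ratio: input overshoot = 1.5 × 4 = 6 dB, giving input = -4.7 dBFS.

-4.7 dBFS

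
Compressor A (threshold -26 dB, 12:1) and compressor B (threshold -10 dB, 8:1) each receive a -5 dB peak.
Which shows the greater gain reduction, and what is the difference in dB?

A: 21 dB over, compressed to 1.75 dB over, so 19.25 dB of GR.
B: 5 dB over, compressed to 0.625 dB over, so 4.375 dB of GR.
A reduces 14.875 dB more.

A, by 14.875 dB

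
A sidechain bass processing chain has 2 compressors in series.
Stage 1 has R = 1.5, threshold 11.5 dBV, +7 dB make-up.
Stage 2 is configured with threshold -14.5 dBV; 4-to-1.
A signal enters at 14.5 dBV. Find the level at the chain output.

-5.75 dBV

Stage 1: overshoot 3 dB → 3/1.5 = 2 dB → 13.5 dBV; +7 dB make-up → 20.5 dBV.
Stage 2: overshoot 35 dB → 35/4 = 8.75 dB → -5.75 dBV.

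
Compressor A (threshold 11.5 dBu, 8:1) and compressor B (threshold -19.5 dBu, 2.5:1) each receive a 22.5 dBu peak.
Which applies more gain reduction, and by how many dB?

B, by 15.575 dB

A: GR = 11 − 11/8 = 9.625 dB.
B: GR = 42 − 42/2.5 = 25.2 dB.
B applies 15.575 dB more gain reduction.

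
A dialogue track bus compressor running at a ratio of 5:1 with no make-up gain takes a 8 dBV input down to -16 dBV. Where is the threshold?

Input is 30 dB above T (since output overshoot × R = input overshoot: (-16 − T)·5 = 8 − T gives T = -22 dBV).
Check: -22 + (8 − (-22))/5 = -22 + 6 = -16 dBV. ✓

-22 dBV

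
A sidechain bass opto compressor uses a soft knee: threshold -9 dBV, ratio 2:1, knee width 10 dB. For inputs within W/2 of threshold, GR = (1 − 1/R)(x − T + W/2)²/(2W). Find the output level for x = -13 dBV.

x − T + W/2 = -13 − (-9) + 5 = 1.
GR = (1 − 1/2) × 1² / 20 = 0.5 × 1 / 20 = 0.025 dB.
Output = -13 − 0.025 = -13.025 dBV.

-13.025 dBV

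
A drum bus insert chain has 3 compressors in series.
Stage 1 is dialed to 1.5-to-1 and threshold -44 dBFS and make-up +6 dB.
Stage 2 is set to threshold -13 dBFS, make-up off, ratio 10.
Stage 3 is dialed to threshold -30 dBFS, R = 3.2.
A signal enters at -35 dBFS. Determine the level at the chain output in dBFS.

-32 dBFS

Stage 1: -35 dBFS is 9 dB over -44 dBFS; at 1.5:1 that becomes 6 dB over, giving -38 dBFS; +6 dB make-up → -32 dBFS.
Stage 2: -32 dBFS ≤ -13 dBFS, so stage 2 doesn't engage; output -32 dBFS.
Stage 3: -32 dBFS is at or below the -30 dBFS threshold — no compression; output -32 dBFS.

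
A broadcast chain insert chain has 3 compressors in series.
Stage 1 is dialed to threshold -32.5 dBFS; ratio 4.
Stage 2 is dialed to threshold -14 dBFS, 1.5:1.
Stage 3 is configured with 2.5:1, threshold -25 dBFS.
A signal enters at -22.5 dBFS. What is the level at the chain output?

-30 dBFS

Stage 1: 10 dB above -32.5 dBFS, reduced 4:1 to 2.5 dB above → -30 dBFS.
Stage 2: below threshold (-30 ≤ -14); passes unchanged; output -30 dBFS.
Stage 3: -30 dBFS is at or below the -25 dBFS threshold — no compression; output -30 dBFS.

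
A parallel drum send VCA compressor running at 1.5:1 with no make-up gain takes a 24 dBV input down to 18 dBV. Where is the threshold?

Let T be the threshold. Output overshoot = (input overshoot)/R, so 18 − T = (24 − T)/1.5.
1.5·(18 − T) = 24 − T → 0.5·T = 27 − 24 = 3.
T = 3/0.5 = 6 dBV.

6 dBV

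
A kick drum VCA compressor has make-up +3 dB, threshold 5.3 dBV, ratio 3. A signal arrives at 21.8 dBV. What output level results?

The input is 16.5 dB above the 5.3 dBV threshold.
At 3:1 the overshoot is divided by 3, leaving 5.5 dB above threshold.
So the level is 5.3 + 5.5 = 10.8 dBV; make-up adds 3 dB, giving 13.8 dBV.

13.8 dBV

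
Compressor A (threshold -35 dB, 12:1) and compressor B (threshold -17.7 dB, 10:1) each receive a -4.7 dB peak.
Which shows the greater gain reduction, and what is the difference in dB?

A: 30.3 dB over, compressed to 2.525 dB over, so 27.775 dB of GR.
B: 13 dB over, compressed to 1.3 dB over, so 11.7 dB of GR.
A reduces 16.075 dB more.

A, by 16.075 dB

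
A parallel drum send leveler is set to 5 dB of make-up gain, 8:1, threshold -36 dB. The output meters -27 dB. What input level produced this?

-4 dB

Before make-up, the level was -27 − 5 = -32 dB.
Post-compression overshoot = -32 − (-36) = 4 dB.
Input overshoot = R × output overshoot = 32 dB → input = -36 + 32 = -4 dB.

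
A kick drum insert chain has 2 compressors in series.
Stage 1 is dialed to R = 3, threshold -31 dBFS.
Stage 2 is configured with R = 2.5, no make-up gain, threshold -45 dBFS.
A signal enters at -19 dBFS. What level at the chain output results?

Stage 1: 12 dB above -31 dBFS, reduced 3:1 to 4 dB above → -27 dBFS.
Stage 2: -27 dBFS is 18 dB over -45 dBFS; at 2.5:1 that becomes 7.2 dB over, giving -37.8 dBFS.

-37.8 dBFS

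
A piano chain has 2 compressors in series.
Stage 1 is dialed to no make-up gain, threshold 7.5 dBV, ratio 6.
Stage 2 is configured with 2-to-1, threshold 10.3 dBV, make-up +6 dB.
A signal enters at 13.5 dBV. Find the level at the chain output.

14.5 dBV

Stage 1: 6 dB above 7.5 dBV, reduced 6:1 to 1 dB above → 8.5 dBV.
Stage 2: 8.5 dBV ≤ 10.3 dBV, so stage 2 doesn't engage; make-up brings it to 14.5 dBV.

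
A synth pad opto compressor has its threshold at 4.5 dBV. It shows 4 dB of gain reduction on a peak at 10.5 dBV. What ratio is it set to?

3:1

Input overshoot = 10.5 − 4.5 = 6 dB.
Output overshoot = 6 − 4 = 2 dB.
Ratio = input overshoot / output overshoot = 6 / 2 = 3.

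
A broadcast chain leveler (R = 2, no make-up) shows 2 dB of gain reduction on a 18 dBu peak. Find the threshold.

Input is 4 dB above T (since output overshoot × R = input overshoot: (16 − T)·2 = 18 − T gives T = 14 dBu).
Check: 14 + (18 − 14)/2 = 14 + 2 = 16 dBu. ✓

14 dBu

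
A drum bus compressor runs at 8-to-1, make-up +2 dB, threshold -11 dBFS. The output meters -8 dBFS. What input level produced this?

-3 dBFS

Before make-up, the level was -8 − 2 = -10 dBFS.
Post-compression overshoot = -10 − (-11) = 1 dB.
Undo the ratio: input overshoot = 1 × 8 = 8 dB, giving input = -3 dBFS.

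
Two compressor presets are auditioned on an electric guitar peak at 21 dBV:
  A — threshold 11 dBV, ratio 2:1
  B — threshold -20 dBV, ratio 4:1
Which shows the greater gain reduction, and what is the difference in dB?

A: 10 dB over, compressed to 5 dB over, so 5 dB of GR.
B: 41 dB over, compressed to 10.25 dB over, so 30.75 dB of GR.
B applies 25.75 dB more gain reduction.

B, by 25.75 dB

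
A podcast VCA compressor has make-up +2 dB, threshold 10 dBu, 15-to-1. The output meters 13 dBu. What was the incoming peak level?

25 dBu

Before make-up, the level was 13 − 2 = 11 dBu.
Post-compression overshoot = 11 − 10 = 1 dB.
Before 15:1 compression the overshoot was 1 × 15 = 15 dB, so input = 10 + 15 = 25 dBu.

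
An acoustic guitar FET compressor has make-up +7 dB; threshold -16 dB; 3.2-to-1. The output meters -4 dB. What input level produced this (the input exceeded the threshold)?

0 dB

Stripping the +7 dB make-up gives -11 dB at the gain stage.
That's 5 dB above the -16 dB threshold.
Input overshoot = R × output overshoot = 16 dB → input = -16 + 16 = 0 dB.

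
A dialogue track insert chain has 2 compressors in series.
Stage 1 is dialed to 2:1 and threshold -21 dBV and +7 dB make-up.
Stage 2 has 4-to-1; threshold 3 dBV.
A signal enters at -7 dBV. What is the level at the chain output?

-7 dBV

Stage 1: overshoot 14 dB → 14/2 = 7 dB → -14 dBV; +7 dB make-up → -7 dBV.
Stage 2: -7 dBV is at or below the 3 dBV threshold — no compression; output -7 dBV.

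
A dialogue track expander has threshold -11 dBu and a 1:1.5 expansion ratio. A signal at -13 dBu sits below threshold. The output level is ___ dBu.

-14 dBu

The input is 2 dB below the -11 dBu threshold.
A 1:1.5 expander multiplies undershoot by 1.5: 2 × 1.5 = 3 dB below threshold.
Output = -11 − 3 = -14 dBu.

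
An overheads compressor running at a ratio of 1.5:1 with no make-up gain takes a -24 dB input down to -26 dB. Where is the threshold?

-30 dB

Gain reduction = -24 − (-26) = 2 dB; output overshoot = GR / (R − 1) = 2 / 0.5 = 4 dB.
Threshold = output − output overshoot = -26 − 4 = -30 dB.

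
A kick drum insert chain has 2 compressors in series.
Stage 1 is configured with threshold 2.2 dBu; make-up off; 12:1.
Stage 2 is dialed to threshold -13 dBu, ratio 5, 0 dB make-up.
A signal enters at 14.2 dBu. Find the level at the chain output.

Stage 1: 14.2 dBu is 12 dB over 2.2 dBu; at 12:1 that becomes 1 dB over, giving 3.2 dBu.
Stage 2: 3.2 dBu is 16.2 dB over -13 dBu; at 5:1 that becomes 3.24 dB over, giving -9.76 dBu.

-9.76 dBu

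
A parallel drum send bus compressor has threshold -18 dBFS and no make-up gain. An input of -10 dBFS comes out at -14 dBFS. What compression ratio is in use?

2:1

Input overshoot = -10 − (-18) = 8 dB; output overshoot = -14 − (-18) = 4 dB.
Ratio = 8 / 4 = 2.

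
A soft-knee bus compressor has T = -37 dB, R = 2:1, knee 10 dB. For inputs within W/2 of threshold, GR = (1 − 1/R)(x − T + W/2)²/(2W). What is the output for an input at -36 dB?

x − T + W/2 = -36 − (-37) + 5 = 6.
GR = (1 − 1/2) × 6² / 20 = 0.5 × 36 / 20 = 0.9 dB.
Output = -36 − 0.9 = -36.9 dB.

-36.9 dB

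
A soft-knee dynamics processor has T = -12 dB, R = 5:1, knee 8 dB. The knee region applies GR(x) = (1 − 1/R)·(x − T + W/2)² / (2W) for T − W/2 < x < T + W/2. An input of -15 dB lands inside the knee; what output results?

x − T + W/2 = -15 − (-12) + 4 = 1.
GR = (1 − 1/5) × 1² / 16 = 0.8 × 1 / 16 = 0.05 dB.
Output = -15 − 0.05 = -15.05 dB.

-15.05 dB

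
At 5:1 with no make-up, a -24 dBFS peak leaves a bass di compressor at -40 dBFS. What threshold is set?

-44 dBFS

Gain reduction = -24 − (-40) = 16 dB; output overshoot = GR / (R − 1) = 16 / 4 = 4 dB.
Threshold = output − output overshoot = -40 − 4 = -44 dBFS.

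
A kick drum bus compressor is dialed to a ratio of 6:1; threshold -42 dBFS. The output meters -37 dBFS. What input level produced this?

That's 5 dB above the -42 dBFS threshold.
Before 6:1 compression the overshoot was 5 × 6 = 30 dB, so input = -42 + 30 = -12 dBFS.

-12 dBFS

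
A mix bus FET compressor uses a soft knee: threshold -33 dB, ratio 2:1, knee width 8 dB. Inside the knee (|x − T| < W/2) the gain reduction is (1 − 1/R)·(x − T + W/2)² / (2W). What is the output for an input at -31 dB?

-32.125 dB

x − T + W/2 = -31 − (-33) + 4 = 6.
GR = (1 − 1/2) × 6² / 16 = 0.5 × 36 / 16 = 1.125 dB.
Output = -31 − 1.125 = -32.125 dB.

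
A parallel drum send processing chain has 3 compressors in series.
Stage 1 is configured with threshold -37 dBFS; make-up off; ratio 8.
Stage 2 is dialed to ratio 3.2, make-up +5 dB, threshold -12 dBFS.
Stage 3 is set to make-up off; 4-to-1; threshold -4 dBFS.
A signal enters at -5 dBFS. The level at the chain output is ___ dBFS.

Stage 1: 32 dB above -37 dBFS, reduced 8:1 to 4 dB above → -33 dBFS.
Stage 2: -33 dBFS ≤ -12 dBFS, so stage 2 doesn't engage; make-up brings it to -28 dBFS.
Stage 3: -28 dBFS ≤ -4 dBFS, so stage 3 doesn't engage; output -28 dBFS.

-28 dBFS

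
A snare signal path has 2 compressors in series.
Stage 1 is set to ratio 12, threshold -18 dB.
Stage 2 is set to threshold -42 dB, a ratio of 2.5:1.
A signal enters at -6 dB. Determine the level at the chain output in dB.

Stage 1: overshoot 12 dB → 12/12 = 1 dB → -17 dB.
Stage 2: 25 dB above -42 dB, reduced 2.5:1 to 10 dB above → -32 dB.

-32 dB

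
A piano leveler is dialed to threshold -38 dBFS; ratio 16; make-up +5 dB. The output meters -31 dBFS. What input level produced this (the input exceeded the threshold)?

-6 dBFS

Before make-up, the level was -31 − 5 = -36 dBFS.
Post-compression overshoot = -36 − (-38) = 2 dB.
Before 16:1 compression the overshoot was 2 × 16 = 32 dB, so input = -38 + 32 = -6 dBFS.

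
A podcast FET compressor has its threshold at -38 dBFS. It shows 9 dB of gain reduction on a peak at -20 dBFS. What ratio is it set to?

2:1

Input overshoot = -20 − (-38) = 18 dB.
Output overshoot = 18 − 9 = 9 dB.
Ratio = input overshoot / output overshoot = 18 / 9 = 2.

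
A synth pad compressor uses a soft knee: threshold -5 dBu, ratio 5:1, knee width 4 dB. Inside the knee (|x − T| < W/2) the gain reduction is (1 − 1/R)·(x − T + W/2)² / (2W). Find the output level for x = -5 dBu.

-5.4 dBu

x − T + W/2 = -5 − (-5) + 2 = 2.
GR = (1 − 1/5) × 2² / 8 = 0.8 × 4 / 8 = 0.4 dB.
Output = -5 − 0.4 = -5.4 dBu.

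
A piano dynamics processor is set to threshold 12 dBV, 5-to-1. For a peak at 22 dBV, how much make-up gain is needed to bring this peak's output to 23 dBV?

9 dB

Overshoot 10 dB → 10/5 = 2 dB after compression, so the compressed level is 12 + 2 = 14 dBV.
Make-up = target − compressed = 23 − 14 = 9 dB.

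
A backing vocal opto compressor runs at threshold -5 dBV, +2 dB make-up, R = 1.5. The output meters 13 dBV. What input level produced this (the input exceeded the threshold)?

Remove make-up: 13 − 2 = 11 dBV.
Post-compression overshoot = 11 − (-5) = 16 dB.
Before 1.5:1 compression the overshoot was 16 × 1.5 = 24 dB, so input = -5 + 24 = 19 dBV.

19 dBV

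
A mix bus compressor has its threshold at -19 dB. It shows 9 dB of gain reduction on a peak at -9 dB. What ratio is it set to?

Input overshoot = -9 − (-19) = 10 dB.
Output overshoot = 10 − 9 = 1 dB.
Ratio = input overshoot / output overshoot = 10 / 1 = 10.

10:1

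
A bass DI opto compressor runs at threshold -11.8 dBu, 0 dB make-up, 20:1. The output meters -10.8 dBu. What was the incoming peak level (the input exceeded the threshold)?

8.2 dBu

Post-compression overshoot = -10.8 − (-11.8) = 1 dB.
Before 20:1 compression the overshoot was 1 × 20 = 20 dB, so input = -11.8 + 20 = 8.2 dBu.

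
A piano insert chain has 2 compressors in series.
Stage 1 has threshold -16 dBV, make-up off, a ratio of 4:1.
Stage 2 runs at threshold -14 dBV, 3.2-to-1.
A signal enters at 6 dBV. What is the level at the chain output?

-12.90625 dBV

Stage 1: 6 dBV is 22 dB over -16 dBV; at 4:1 that becomes 5.5 dB over, giving -10.5 dBV.
Stage 2: -10.5 dBV is 3.5 dB over -14 dBV; at 3.2:1 that becomes 1.09375 dB over, giving -12.90625 dBV.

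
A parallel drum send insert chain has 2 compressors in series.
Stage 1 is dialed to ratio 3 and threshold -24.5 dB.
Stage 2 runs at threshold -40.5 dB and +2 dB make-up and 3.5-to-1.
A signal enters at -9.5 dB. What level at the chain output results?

Stage 1: -9.5 dB is 15 dB over -24.5 dB; at 3:1 that becomes 5 dB over, giving -19.5 dB.
Stage 2: 21 dB above -40.5 dB, reduced 3.5:1 to 6 dB above → -34.5 dB; +2 dB make-up → -32.5 dB.

-32.5 dB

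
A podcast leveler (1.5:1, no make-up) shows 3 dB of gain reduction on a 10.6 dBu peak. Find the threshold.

1.6 dBu

Let T be the threshold. Output overshoot = (input overshoot)/R, so 7.6 − T = (10.6 − T)/1.5.
1.5·(7.6 − T) = 10.6 − T → 0.5·T = 11.4 − 10.6 = 0.8.
T = 0.8/0.5 = 1.6 dBu.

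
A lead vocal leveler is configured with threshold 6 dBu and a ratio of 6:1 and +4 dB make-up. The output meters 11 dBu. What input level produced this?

12 dBu

Stripping the +4 dB make-up gives 7 dBu at the gain stage.
Post-compression overshoot = 7 − 6 = 1 dB.
Before 6:1 compression the overshoot was 1 × 6 = 6 dB, so input = 6 + 6 = 12 dBu.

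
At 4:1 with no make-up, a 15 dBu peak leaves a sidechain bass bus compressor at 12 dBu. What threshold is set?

11 dBu

Input is 4 dB above T (since output overshoot × R = input overshoot: (12 − T)·4 = 15 − T gives T = 11 dBu).
Check: 11 + (15 − 11)/4 = 11 + 1 = 12 dBu. ✓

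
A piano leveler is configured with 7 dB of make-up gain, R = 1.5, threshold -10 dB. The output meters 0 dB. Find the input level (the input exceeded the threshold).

Stripping the +7 dB make-up gives -7 dB at the gain stage.
That's 3 dB above the -10 dB threshold.
Input overshoot = R × output overshoot = 4.5 dB → input = -10 + 4.5 = -5.5 dB.

-5.5 dB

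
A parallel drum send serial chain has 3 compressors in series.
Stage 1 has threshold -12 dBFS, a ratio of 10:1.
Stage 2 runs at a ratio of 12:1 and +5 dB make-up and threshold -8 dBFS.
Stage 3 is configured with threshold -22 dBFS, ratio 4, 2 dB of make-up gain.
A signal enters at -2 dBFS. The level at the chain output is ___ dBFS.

-16 dBFS

Stage 1: overshoot 10 dB → 10/10 = 1 dB → -11 dBFS.
Stage 2: -11 dBFS ≤ -8 dBFS, so stage 2 doesn't engage; make-up brings it to -6 dBFS.
Stage 3: -6 dBFS is 16 dB over -22 dBFS; at 4:1 that becomes 4 dB over, giving -18 dBFS; +2 dB make-up → -16 dBFS.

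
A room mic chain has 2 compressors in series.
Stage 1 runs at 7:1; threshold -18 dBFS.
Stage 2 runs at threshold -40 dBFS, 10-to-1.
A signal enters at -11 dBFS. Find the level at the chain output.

Stage 1: overshoot 7 dB → 7/7 = 1 dB → -17 dBFS.
Stage 2: overshoot 23 dB → 23/10 = 2.3 dB → -37.7 dBFS.

-37.7 dBFS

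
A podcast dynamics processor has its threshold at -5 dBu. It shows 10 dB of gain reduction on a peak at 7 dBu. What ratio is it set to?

Input overshoot = 7 − (-5) = 12 dB.
Output overshoot = 12 − 10 = 2 dB.
Ratio = input overshoot / output overshoot = 12 / 2 = 6.

6:1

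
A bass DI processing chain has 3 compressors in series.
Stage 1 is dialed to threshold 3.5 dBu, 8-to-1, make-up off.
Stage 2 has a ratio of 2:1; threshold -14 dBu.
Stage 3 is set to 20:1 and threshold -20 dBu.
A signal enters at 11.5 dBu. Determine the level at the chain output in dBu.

Stage 1: 8 dB above 3.5 dBu, reduced 8:1 to 1 dB above → 4.5 dBu.
Stage 2: overshoot 18.5 dB → 18.5/2 = 9.25 dB → -4.75 dBu.
Stage 3: overshoot 15.25 dB → 15.25/20 = 0.7625 dB → -19.2375 dBu.

-19.2375 dBu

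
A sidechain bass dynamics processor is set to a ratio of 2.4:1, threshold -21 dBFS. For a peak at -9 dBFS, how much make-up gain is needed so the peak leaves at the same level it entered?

Overshoot 12 dB → 12/2.4 = 5 dB after compression, so the compressed level is -21 + 5 = -16 dBFS.
Make-up = target − compressed = -9 − (-16) = 7 dB.

7 dB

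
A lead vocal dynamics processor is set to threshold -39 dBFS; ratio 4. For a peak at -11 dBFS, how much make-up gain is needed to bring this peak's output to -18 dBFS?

Without make-up, output = threshold + overshoot/4 = -39 + 7 = -32 dBFS.
Gap to target: 14 dB.

14 dB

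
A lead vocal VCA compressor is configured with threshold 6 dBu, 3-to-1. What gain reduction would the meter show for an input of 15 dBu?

Overshoot = 15 − 6 = 9 dB.
At 3:1, output sits 9/3 = 3 dB above threshold.
So the signal is attenuated by 9 − 3 = 6 dB.

6 dB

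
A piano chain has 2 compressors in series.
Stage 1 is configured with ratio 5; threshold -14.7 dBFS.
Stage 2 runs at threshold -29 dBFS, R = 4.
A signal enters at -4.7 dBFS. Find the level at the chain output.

-24.925 dBFS

Stage 1: overshoot 10 dB → 10/5 = 2 dB → -12.7 dBFS.
Stage 2: -12.7 dBFS is 16.3 dB over -29 dBFS; at 4:1 that becomes 4.075 dB over, giving -24.925 dBFS.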